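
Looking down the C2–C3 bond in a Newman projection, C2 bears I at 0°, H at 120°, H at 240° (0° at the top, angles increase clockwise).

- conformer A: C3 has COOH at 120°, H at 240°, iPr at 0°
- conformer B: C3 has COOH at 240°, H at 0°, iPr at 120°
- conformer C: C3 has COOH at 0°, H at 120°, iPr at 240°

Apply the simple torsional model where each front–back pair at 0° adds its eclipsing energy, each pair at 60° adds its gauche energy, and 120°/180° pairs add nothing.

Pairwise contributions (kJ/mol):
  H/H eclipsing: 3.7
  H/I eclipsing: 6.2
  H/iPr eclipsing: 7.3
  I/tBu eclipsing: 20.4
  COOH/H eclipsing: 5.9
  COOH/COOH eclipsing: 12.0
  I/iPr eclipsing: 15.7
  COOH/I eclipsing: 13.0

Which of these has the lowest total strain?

A (eclipsed): I–iPr eclipsed, H–COOH eclipsed, H–H eclipsed; 15.7 + 5.9 + 3.7 = 25.3 kJ/mol.
B (eclipsed): I–H eclipsed, H–iPr eclipsed, H–COOH eclipsed; 6.2 + 7.3 + 5.9 = 19.4 kJ/mol.
C (eclipsed): I–COOH eclipsed, H–H eclipsed, H–iPr eclipsed; 13.0 + 3.7 + 7.3 = 24.0 kJ/mol.
B has the lowest total (19.4 kJ/mol).

B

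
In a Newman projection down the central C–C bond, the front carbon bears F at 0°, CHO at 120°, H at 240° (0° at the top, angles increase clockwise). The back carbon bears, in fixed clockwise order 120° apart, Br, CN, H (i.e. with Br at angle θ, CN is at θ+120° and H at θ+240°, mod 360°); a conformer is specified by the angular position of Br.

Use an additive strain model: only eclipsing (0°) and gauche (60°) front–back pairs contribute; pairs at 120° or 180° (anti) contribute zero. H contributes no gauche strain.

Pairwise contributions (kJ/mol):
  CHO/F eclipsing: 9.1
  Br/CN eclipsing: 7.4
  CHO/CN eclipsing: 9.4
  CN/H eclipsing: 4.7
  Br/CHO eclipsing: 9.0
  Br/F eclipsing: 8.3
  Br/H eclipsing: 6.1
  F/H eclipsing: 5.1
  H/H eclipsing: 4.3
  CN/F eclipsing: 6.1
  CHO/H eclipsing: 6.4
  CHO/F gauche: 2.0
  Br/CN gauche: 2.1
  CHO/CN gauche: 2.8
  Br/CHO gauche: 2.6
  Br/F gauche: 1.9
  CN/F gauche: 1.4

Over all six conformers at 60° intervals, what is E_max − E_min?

Br at 0° (eclipsed): F–Br eclipsed, CHO–CN eclipsed, H–H eclipsed; 8.3 + 9.4 + 4.3 = 22.0 kJ/mol.
Br at 60° (staggered): F–Br gauche, CHO–Br gauche, CHO–CN gauche; 1.9 + 2.6 + 2.8 = 7.3 kJ/mol.
Br at 120° (eclipsed): F–H eclipsed, CHO–Br eclipsed, H–CN eclipsed; 5.1 + 9.0 + 4.7 = 18.8 kJ/mol.
Br at 180° (staggered): F–CN gauche, CHO–Br gauche; 1.4 + 2.6 = 4.0 kJ/mol.
Br at 240° (eclipsed): F–CN eclipsed, CHO–H eclipsed, H–Br eclipsed; 6.1 + 6.4 + 6.1 = 18.6 kJ/mol.
Br at 300° (staggered): F–Br gauche, F–CN gauche, CHO–CN gauche; 1.9 + 1.4 + 2.8 = 6.1 kJ/mol.
Max at 0° (22.0 kJ/mol), min at 180° (4.0 kJ/mol); barrier = 18.0 kJ/mol.

18.0 kJ/mol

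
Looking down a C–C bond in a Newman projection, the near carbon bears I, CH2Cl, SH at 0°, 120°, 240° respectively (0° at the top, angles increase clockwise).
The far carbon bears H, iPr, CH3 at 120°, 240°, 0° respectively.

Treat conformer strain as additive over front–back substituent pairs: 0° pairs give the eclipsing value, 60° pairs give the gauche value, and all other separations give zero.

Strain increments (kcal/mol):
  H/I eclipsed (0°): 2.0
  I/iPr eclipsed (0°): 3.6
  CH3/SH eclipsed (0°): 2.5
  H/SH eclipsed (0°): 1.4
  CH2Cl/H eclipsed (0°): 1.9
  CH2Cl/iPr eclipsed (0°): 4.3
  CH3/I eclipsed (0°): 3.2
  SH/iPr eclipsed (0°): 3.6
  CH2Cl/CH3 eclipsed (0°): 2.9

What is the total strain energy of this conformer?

This conformer (eclipsed): I(0°)/CH3(0°) eclipsed 3.2; CH2Cl(120°)/H(120°) eclipsed 1.9; SH(240°)/iPr(240°) eclipsed 3.6 → 8.7 kcal/mol.

8.7 kcal/mol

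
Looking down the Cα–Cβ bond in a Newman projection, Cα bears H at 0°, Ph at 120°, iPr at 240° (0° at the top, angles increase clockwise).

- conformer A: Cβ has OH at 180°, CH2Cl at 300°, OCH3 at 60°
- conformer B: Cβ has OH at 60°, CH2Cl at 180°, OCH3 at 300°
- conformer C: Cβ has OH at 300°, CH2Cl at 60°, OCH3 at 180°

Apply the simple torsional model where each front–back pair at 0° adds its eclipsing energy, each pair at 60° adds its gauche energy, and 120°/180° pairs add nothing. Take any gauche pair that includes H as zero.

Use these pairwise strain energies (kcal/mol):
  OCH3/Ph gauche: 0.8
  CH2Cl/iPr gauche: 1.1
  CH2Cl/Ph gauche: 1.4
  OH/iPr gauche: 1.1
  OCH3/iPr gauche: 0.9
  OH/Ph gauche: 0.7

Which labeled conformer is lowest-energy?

A

A is staggered. Ph at 120° is gauche with OH at 180° (0.7); Ph at 120° is gauche with OCH3 at 60° (0.8); iPr at 240° is gauche with OH at 180° (1.1); iPr at 240° is gauche with CH2Cl at 300° (1.1). Total 3.7 kcal/mol.
B is staggered. Ph at 120° is gauche with OH at 60° (0.7); Ph at 120° is gauche with CH2Cl at 180° (1.4); iPr at 240° is gauche with CH2Cl at 180° (1.1); iPr at 240° is gauche with OCH3 at 300° (0.9). Total 4.1 kcal/mol.
C is staggered. Ph at 120° is gauche with CH2Cl at 60° (1.4); Ph at 120° is gauche with OCH3 at 180° (0.8); iPr at 240° is gauche with OH at 300° (1.1); iPr at 240° is gauche with OCH3 at 180° (0.9). Total 4.2 kcal/mol.
A has the lowest total (3.7 kcal/mol).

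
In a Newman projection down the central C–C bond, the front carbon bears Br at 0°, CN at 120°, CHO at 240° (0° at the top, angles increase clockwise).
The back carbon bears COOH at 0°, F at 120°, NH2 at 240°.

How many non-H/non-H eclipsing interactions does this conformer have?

3

Non-H eclipsing pairs: Br(0°)/COOH(0°); CN(120°)/F(120°); CHO(240°)/NH2(240°) — 3 interactions.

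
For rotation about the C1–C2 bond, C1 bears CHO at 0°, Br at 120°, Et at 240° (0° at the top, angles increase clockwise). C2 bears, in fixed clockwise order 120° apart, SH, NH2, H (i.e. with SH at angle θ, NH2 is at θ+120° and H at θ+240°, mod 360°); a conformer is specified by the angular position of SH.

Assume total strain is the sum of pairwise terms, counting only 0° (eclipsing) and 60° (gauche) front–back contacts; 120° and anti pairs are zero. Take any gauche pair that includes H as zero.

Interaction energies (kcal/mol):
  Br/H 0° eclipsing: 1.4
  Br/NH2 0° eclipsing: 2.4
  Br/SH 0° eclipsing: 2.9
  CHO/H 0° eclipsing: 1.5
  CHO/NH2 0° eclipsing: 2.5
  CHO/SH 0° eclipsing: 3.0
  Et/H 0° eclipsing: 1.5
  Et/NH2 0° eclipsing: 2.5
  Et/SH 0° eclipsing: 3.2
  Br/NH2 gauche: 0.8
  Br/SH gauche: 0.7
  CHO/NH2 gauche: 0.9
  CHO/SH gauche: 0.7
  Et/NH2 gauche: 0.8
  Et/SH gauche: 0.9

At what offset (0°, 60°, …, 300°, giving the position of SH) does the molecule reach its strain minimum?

SH at 0° is eclipsed. CHO at 0° is eclipsed with SH at 0° (3.0); Br at 120° is eclipsed with NH2 at 120° (2.4); Et at 240° is eclipsed with H at 240° (1.5). Total 6.9 kcal/mol.
SH at 60° is staggered. CHO at 0° is gauche with SH at 60° (0.7); Br at 120° is gauche with SH at 60° (0.7); Br at 120° is gauche with NH2 at 180° (0.8); Et at 240° is gauche with NH2 at 180° (0.8). Total 3.0 kcal/mol.
SH at 120° is eclipsed. CHO at 0° is eclipsed with H at 0° (1.5); Br at 120° is eclipsed with SH at 120° (2.9); Et at 240° is eclipsed with NH2 at 240° (2.5). Total 6.9 kcal/mol.
SH at 180° is staggered. CHO at 0° is gauche with NH2 at 300° (0.9); Br at 120° is gauche with SH at 180° (0.7); Et at 240° is gauche with SH at 180° (0.9); Et at 240° is gauche with NH2 at 300° (0.8). Total 3.3 kcal/mol.
SH at 240° is eclipsed. CHO at 0° is eclipsed with NH2 at 0° (2.5); Br at 120° is eclipsed with H at 120° (1.4); Et at 240° is eclipsed with SH at 240° (3.2). Total 7.1 kcal/mol.
SH at 300° is staggered. CHO at 0° is gauche with SH at 300° (0.7); CHO at 0° is gauche with NH2 at 60° (0.9); Br at 120° is gauche with NH2 at 60° (0.8); Et at 240° is gauche with SH at 300° (0.9). Total 3.3 kcal/mol.
The minimum (3.0 kcal/mol) occurs with SH at 60°.

60°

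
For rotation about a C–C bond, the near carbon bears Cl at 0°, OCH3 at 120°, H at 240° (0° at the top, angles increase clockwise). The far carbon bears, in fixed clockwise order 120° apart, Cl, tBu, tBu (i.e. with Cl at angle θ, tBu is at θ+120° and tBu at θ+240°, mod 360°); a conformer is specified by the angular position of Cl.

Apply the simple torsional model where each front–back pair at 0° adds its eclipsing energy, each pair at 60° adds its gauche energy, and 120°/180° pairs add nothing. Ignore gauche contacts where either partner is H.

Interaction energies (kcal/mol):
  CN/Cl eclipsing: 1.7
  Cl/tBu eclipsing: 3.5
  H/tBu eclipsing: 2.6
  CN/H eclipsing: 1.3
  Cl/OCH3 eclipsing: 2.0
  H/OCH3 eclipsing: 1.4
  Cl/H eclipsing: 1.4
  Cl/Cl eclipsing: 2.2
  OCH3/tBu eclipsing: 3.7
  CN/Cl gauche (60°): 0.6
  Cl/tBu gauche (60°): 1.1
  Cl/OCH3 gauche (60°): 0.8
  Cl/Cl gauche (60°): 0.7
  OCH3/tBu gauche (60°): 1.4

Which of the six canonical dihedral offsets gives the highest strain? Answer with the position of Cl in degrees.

240°

Cl at 0° is eclipsed. Cl at 0° is eclipsed with Cl at 0° (2.2); OCH3 at 120° is eclipsed with tBu at 120° (3.7); H at 240° is eclipsed with tBu at 240° (2.6). Total 8.5 kcal/mol.
Cl at 60° is staggered. Cl at 0° is gauche with Cl at 60° (0.7); Cl at 0° is gauche with tBu at 300° (1.1); OCH3 at 120° is gauche with Cl at 60° (0.8); OCH3 at 120° is gauche with tBu at 180° (1.4). Total 4.0 kcal/mol.
Cl at 120° is eclipsed. Cl at 0° is eclipsed with tBu at 0° (3.5); OCH3 at 120° is eclipsed with Cl at 120° (2.0); H at 240° is eclipsed with tBu at 240° (2.6). Total 8.1 kcal/mol.
Cl at 180° is staggered. Cl at 0° is gauche with tBu at 300° (1.1); Cl at 0° is gauche with tBu at 60° (1.1); OCH3 at 120° is gauche with Cl at 180° (0.8); OCH3 at 120° is gauche with tBu at 60° (1.4). Total 4.4 kcal/mol.
Cl at 240° is eclipsed. Cl at 0° is eclipsed with tBu at 0° (3.5); OCH3 at 120° is eclipsed with tBu at 120° (3.7); H at 240° is eclipsed with Cl at 240° (1.4). Total 8.6 kcal/mol.
Cl at 300° is staggered. Cl at 0° is gauche with Cl at 300° (0.7); Cl at 0° is gauche with tBu at 60° (1.1); OCH3 at 120° is gauche with tBu at 60° (1.4); OCH3 at 120° is gauche with tBu at 180° (1.4). Total 4.6 kcal/mol.
The maximum (8.6 kcal/mol) occurs with Cl at 240°.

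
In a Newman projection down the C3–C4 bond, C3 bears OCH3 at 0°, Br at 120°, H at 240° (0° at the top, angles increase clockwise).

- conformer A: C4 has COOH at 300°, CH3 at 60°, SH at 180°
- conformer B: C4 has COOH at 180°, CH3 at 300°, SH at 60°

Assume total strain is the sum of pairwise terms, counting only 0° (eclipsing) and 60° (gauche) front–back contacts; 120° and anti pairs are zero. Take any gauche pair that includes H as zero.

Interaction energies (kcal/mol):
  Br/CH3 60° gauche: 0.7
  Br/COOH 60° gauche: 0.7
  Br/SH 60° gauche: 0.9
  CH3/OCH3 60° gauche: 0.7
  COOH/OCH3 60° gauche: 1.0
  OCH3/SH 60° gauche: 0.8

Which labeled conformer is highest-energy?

A

A (staggered): OCH3–COOH gauche, OCH3–CH3 gauche, Br–CH3 gauche, Br–SH gauche; 1.0 + 0.7 + 0.7 + 0.9 = 3.3 kcal/mol.
B (staggered): OCH3–CH3 gauche, OCH3–SH gauche, Br–COOH gauche, Br–SH gauche; 0.7 + 0.8 + 0.7 + 0.9 = 3.1 kcal/mol.
A has the highest total (3.3 kcal/mol).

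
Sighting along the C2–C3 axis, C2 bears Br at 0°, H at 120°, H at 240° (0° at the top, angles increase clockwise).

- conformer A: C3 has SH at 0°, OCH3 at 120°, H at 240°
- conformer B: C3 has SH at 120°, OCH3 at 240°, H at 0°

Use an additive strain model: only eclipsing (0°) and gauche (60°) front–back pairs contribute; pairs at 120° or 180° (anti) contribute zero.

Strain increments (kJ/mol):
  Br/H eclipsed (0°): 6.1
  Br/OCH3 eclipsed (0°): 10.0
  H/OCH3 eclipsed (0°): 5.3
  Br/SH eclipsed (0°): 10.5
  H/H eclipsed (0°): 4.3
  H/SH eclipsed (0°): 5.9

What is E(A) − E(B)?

+2.8 kJ/mol

A (eclipsed): Br–SH eclipsed, H–OCH3 eclipsed, H–H eclipsed; 10.5 + 5.3 + 4.3 = 20.1 kJ/mol.
B (eclipsed): Br–H eclipsed, H–SH eclipsed, H–OCH3 eclipsed; 6.1 + 5.9 + 5.3 = 17.3 kJ/mol.
E(A) − E(B) = 20.1 − 17.3 = +2.8 kJ/mol.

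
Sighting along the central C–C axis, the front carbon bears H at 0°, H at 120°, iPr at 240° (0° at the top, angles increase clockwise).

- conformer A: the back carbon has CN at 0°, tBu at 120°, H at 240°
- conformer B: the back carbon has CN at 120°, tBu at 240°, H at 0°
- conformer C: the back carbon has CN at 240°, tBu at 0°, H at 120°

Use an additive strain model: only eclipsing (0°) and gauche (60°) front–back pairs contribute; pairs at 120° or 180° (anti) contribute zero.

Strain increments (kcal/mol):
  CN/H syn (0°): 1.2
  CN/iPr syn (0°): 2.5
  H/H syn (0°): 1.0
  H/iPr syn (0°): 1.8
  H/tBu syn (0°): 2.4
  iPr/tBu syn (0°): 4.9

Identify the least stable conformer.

B

A (eclipsed): H(0°)/CN(0°) eclipsed 1.2; H(120°)/tBu(120°) eclipsed 2.4; iPr(240°)/H(240°) eclipsed 1.8 → 5.4 kcal/mol.
B (eclipsed): H(0°)/H(0°) eclipsed 1.0; H(120°)/CN(120°) eclipsed 1.2; iPr(240°)/tBu(240°) eclipsed 4.9 → 7.1 kcal/mol.
C (eclipsed): H(0°)/tBu(0°) eclipsed 2.4; H(120°)/H(120°) eclipsed 1.0; iPr(240°)/CN(240°) eclipsed 2.5 → 5.9 kcal/mol.
B has the highest total (7.1 kcal/mol).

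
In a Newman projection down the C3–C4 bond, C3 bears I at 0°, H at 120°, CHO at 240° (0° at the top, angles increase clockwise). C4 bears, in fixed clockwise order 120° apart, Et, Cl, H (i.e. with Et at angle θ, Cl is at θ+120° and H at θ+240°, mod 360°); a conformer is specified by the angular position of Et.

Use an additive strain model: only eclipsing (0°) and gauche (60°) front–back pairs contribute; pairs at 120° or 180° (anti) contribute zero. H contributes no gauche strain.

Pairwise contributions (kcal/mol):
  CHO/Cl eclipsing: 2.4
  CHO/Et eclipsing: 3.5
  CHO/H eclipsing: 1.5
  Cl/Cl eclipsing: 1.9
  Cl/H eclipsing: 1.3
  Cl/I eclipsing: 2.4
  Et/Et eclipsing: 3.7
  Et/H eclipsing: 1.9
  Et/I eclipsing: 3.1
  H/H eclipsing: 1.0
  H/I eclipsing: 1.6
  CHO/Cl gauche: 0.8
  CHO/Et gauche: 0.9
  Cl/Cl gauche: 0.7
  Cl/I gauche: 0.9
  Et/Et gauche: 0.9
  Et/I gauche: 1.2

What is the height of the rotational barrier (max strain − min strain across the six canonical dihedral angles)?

Et at 0° (eclipsed): I(0°)/Et(0°) eclipsed 3.1; H(120°)/Cl(120°) eclipsed 1.3; CHO(240°)/H(240°) eclipsed 1.5 → 5.9 kcal/mol.
Et at 60° (staggered): I(0°)/Et(60°) gauche 1.2; CHO(240°)/Cl(180°) gauche 0.8 → 2.0 kcal/mol.
Et at 120° (eclipsed): I(0°)/H(0°) eclipsed 1.6; H(120°)/Et(120°) eclipsed 1.9; CHO(240°)/Cl(240°) eclipsed 2.4 → 5.9 kcal/mol.
Et at 180° (staggered): I(0°)/Cl(300°) gauche 0.9; CHO(240°)/Et(180°) gauche 0.9; CHO(240°)/Cl(300°) gauche 0.8 → 2.6 kcal/mol.
Et at 240° (eclipsed): I(0°)/Cl(0°) eclipsed 2.4; H(120°)/H(120°) eclipsed 1.0; CHO(240°)/Et(240°) eclipsed 3.5 → 6.9 kcal/mol.
Et at 300° (staggered): I(0°)/Et(300°) gauche 1.2; I(0°)/Cl(60°) gauche 0.9; CHO(240°)/Et(300°) gauche 0.9 → 3.0 kcal/mol.
Max at 240° (6.9 kcal/mol), min at 60° (2.0 kcal/mol); barrier = 4.9 kcal/mol.

4.9 kcal/mol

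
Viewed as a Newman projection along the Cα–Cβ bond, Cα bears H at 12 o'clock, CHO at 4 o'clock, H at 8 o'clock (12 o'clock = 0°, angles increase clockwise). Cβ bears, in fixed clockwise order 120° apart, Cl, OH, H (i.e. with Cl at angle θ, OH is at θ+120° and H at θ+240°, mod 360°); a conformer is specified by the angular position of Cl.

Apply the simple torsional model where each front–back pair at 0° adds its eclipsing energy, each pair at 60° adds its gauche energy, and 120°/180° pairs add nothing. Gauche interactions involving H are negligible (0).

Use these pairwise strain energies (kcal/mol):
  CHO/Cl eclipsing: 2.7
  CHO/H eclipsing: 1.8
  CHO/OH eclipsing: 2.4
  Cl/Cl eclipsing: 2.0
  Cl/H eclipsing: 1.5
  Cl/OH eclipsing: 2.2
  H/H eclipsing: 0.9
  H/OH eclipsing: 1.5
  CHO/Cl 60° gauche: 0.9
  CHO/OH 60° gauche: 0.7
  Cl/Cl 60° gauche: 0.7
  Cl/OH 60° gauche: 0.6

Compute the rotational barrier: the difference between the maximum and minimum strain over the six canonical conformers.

4.4 kcal/mol

Cl at 0° (eclipsed): H(0°)/Cl(0°) eclipsed 1.5; CHO(120°)/OH(120°) eclipsed 2.4; H(240°)/H(240°) eclipsed 0.9 → 4.8 kcal/mol.
Cl at 60° (staggered): CHO(120°)/Cl(60°) gauche 0.9; CHO(120°)/OH(180°) gauche 0.7 → 1.6 kcal/mol.
Cl at 120° (eclipsed): H(0°)/H(0°) eclipsed 0.9; CHO(120°)/Cl(120°) eclipsed 2.7; H(240°)/OH(240°) eclipsed 1.5 → 5.1 kcal/mol.
Cl at 180° (staggered): CHO(120°)/Cl(180°) gauche 0.9 → 0.9 kcal/mol.
Cl at 240° (eclipsed): H(0°)/OH(0°) eclipsed 1.5; CHO(120°)/H(120°) eclipsed 1.8; H(240°)/Cl(240°) eclipsed 1.5 → 4.8 kcal/mol.
Cl at 300° (staggered): CHO(120°)/OH(60°) gauche 0.7 → 0.7 kcal/mol.
Max at 120° (5.1 kcal/mol), min at 300° (0.7 kcal/mol); barrier = 4.4 kcal/mol.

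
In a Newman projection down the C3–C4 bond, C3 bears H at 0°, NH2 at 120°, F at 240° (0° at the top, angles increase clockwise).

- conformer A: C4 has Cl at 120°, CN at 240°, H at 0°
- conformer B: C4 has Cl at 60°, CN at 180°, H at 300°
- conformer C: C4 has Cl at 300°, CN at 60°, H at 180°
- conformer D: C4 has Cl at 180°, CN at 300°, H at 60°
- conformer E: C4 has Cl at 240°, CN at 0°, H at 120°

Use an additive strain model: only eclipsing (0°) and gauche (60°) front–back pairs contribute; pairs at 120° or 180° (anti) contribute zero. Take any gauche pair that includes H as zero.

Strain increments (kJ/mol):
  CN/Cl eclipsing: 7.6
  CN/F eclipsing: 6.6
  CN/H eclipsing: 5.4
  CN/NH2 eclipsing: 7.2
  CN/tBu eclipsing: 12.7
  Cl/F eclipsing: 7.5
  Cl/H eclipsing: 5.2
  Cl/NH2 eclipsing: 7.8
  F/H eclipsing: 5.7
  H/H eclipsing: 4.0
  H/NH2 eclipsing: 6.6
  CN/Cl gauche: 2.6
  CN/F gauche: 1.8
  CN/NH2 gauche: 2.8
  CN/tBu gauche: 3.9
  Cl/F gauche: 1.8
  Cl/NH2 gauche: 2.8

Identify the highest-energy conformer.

E

A (eclipsed): H(0°)/H(0°) eclipsed 4.0; NH2(120°)/Cl(120°) eclipsed 7.8; F(240°)/CN(240°) eclipsed 6.6 → 18.4 kJ/mol.
B (staggered): NH2(120°)/Cl(60°) gauche 2.8; NH2(120°)/CN(180°) gauche 2.8; F(240°)/CN(180°) gauche 1.8 → 7.4 kJ/mol.
C (staggered): NH2(120°)/CN(60°) gauche 2.8; F(240°)/Cl(300°) gauche 1.8 → 4.6 kJ/mol.
D (staggered): NH2(120°)/Cl(180°) gauche 2.8; F(240°)/Cl(180°) gauche 1.8; F(240°)/CN(300°) gauche 1.8 → 6.4 kJ/mol.
E (eclipsed): H(0°)/CN(0°) eclipsed 5.4; NH2(120°)/H(120°) eclipsed 6.6; F(240°)/Cl(240°) eclipsed 7.5 → 19.5 kJ/mol.
E has the highest total (19.5 kJ/mol).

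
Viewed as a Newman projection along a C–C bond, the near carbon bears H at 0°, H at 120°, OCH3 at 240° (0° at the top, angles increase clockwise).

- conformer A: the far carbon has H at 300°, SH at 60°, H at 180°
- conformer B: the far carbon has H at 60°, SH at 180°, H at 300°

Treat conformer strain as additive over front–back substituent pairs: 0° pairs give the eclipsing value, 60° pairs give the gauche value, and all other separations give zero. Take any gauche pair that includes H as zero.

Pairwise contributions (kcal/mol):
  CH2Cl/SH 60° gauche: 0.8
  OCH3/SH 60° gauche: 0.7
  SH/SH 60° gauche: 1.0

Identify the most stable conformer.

A (staggered): no non-H gauche contacts → 0.0 kcal/mol.
B (staggered): OCH3(240°)/SH(180°) gauche 0.7 → 0.7 kcal/mol.
A has the lowest total (0.0 kcal/mol).

A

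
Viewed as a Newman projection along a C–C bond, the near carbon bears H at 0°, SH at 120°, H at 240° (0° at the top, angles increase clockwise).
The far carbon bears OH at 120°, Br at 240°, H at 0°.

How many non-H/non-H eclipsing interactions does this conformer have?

1

Non-H eclipsing pairs: SH(120°)/OH(120°) — 1 interaction.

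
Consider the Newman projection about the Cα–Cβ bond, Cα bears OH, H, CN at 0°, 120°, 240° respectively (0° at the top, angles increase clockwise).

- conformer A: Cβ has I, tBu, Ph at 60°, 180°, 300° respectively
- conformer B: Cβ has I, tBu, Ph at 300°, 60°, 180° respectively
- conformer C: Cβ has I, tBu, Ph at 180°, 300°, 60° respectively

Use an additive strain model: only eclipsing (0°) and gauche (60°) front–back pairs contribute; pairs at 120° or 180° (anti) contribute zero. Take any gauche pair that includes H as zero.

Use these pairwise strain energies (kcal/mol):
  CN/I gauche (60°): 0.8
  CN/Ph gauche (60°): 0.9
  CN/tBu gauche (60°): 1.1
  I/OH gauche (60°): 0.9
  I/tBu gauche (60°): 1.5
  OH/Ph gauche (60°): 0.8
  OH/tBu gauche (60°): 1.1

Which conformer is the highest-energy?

C

A (staggered): OH(0°)/I(60°) gauche 0.9; OH(0°)/Ph(300°) gauche 0.8; CN(240°)/tBu(180°) gauche 1.1; CN(240°)/Ph(300°) gauche 0.9 → 3.7 kcal/mol.
B (staggered): OH(0°)/I(300°) gauche 0.9; OH(0°)/tBu(60°) gauche 1.1; CN(240°)/I(300°) gauche 0.8; CN(240°)/Ph(180°) gauche 0.9 → 3.7 kcal/mol.
C (staggered): OH(0°)/tBu(300°) gauche 1.1; OH(0°)/Ph(60°) gauche 0.8; CN(240°)/I(180°) gauche 0.8; CN(240°)/tBu(300°) gauche 1.1 → 3.8 kcal/mol.
C has the highest total (3.8 kcal/mol).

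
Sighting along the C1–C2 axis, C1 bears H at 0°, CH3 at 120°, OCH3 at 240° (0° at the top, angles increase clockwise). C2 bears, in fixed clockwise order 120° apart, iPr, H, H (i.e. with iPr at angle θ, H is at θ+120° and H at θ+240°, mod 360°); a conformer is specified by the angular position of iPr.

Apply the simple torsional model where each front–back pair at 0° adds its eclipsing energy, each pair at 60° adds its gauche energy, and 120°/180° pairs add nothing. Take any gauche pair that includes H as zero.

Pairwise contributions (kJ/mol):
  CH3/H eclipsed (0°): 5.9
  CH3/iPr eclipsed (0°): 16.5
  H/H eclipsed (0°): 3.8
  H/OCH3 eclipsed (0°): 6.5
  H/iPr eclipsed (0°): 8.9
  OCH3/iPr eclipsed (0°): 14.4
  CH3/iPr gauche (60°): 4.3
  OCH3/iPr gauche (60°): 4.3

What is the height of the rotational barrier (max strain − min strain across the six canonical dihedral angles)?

22.5 kJ/mol

iPr at 0° (eclipsed): H(0°)/iPr(0°) eclipsed 8.9; CH3(120°)/H(120°) eclipsed 5.9; OCH3(240°)/H(240°) eclipsed 6.5 → 21.3 kJ/mol.
iPr at 60° (staggered): CH3(120°)/iPr(60°) gauche 4.3 → 4.3 kJ/mol.
iPr at 120° (eclipsed): H(0°)/H(0°) eclipsed 3.8; CH3(120°)/iPr(120°) eclipsed 16.5; OCH3(240°)/H(240°) eclipsed 6.5 → 26.8 kJ/mol.
iPr at 180° (staggered): CH3(120°)/iPr(180°) gauche 4.3; OCH3(240°)/iPr(180°) gauche 4.3 → 8.6 kJ/mol.
iPr at 240° (eclipsed): H(0°)/H(0°) eclipsed 3.8; CH3(120°)/H(120°) eclipsed 5.9; OCH3(240°)/iPr(240°) eclipsed 14.4 → 24.1 kJ/mol.
iPr at 300° (staggered): OCH3(240°)/iPr(300°) gauche 4.3 → 4.3 kJ/mol.
Max at 120° (26.8 kJ/mol), min at 60° (4.3 kJ/mol); barrier = 22.5 kJ/mol.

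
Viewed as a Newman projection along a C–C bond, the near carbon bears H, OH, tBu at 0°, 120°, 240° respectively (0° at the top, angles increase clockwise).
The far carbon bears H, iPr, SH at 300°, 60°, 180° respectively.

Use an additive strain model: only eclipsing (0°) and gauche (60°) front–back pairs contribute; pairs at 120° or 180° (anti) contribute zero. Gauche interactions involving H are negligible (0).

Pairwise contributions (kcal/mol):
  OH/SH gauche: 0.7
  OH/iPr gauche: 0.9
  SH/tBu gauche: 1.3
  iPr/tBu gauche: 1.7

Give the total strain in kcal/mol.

2.9 kcal/mol

This conformer (staggered): OH(120°)/iPr(60°) gauche 0.9; OH(120°)/SH(180°) gauche 0.7; tBu(240°)/SH(180°) gauche 1.3 → 2.9 kcal/mol.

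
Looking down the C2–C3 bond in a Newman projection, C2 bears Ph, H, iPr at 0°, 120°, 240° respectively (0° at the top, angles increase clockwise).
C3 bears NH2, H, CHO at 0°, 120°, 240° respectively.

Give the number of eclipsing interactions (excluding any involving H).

2

Non-H eclipsing pairs: Ph(0°)/NH2(0°); iPr(240°)/CHO(240°) — 2 interactions.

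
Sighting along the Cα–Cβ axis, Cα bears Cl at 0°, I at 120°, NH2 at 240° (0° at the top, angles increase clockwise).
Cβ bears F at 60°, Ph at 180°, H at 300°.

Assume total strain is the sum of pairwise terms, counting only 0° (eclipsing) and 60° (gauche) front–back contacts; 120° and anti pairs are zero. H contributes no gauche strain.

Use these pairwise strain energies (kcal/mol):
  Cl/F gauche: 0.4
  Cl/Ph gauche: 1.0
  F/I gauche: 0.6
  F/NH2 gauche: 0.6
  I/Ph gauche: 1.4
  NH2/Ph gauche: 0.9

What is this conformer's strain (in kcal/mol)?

3.3 kcal/mol

This conformer (staggered): Cl(0°)/F(60°) gauche 0.4; I(120°)/F(60°) gauche 0.6; I(120°)/Ph(180°) gauche 1.4; NH2(240°)/Ph(180°) gauche 0.9 → 3.3 kcal/mol.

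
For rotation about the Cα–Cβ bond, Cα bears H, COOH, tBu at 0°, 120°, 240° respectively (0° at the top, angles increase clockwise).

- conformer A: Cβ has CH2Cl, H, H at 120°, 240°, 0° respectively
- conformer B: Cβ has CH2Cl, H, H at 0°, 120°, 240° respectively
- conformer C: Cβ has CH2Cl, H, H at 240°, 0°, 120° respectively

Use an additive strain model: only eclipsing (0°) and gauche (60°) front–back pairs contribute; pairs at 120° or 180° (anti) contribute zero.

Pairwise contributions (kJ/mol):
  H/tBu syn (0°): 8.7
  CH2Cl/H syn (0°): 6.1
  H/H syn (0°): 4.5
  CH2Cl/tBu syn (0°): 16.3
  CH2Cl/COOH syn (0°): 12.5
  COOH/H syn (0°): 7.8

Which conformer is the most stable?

A is eclipsed. H at 0° is eclipsed with H at 0° (4.5); COOH at 120° is eclipsed with CH2Cl at 120° (12.5); tBu at 240° is eclipsed with H at 240° (8.7). Total 25.7 kJ/mol.
B is eclipsed. H at 0° is eclipsed with CH2Cl at 0° (6.1); COOH at 120° is eclipsed with H at 120° (7.8); tBu at 240° is eclipsed with H at 240° (8.7). Total 22.6 kJ/mol.
C is eclipsed. H at 0° is eclipsed with H at 0° (4.5); COOH at 120° is eclipsed with H at 120° (7.8); tBu at 240° is eclipsed with CH2Cl at 240° (16.3). Total 28.6 kJ/mol.
B has the lowest total (22.6 kJ/mol).

B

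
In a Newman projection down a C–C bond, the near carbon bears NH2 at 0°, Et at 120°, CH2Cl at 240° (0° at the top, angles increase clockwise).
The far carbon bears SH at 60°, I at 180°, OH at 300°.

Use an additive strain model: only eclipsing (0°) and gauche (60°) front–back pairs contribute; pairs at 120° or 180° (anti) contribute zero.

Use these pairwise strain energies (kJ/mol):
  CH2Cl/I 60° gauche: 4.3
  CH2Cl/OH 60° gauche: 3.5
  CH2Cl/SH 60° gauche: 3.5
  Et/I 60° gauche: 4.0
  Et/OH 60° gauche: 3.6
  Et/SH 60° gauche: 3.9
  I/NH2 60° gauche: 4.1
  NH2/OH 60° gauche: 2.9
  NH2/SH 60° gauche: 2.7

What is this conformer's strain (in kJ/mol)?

This conformer (staggered): NH2(0°)/SH(60°) gauche 2.7; NH2(0°)/OH(300°) gauche 2.9; Et(120°)/SH(60°) gauche 3.9; Et(120°)/I(180°) gauche 4.0; CH2Cl(240°)/I(180°) gauche 4.3; CH2Cl(240°)/OH(300°) gauche 3.5 → 21.3 kJ/mol.

21.3 kJ/mol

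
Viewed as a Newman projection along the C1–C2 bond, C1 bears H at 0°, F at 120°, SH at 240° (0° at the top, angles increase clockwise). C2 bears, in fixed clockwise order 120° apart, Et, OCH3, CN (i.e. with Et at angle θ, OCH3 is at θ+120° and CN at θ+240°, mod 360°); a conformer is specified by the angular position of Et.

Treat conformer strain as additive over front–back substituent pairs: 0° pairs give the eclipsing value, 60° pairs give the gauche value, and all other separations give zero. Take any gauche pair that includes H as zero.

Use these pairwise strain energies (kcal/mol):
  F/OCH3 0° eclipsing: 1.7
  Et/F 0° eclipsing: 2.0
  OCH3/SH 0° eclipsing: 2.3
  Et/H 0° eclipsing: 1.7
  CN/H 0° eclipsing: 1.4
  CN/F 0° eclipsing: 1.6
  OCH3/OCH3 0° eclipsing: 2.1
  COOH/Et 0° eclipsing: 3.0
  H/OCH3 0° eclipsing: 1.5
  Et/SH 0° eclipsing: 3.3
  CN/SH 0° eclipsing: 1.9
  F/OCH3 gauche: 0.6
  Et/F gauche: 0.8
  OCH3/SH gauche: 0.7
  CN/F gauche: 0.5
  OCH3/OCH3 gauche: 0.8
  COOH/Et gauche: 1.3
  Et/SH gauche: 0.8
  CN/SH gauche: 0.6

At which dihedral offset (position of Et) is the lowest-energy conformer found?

300°

Et at 0° (eclipsed): H(0°)/Et(0°) eclipsed 1.7; F(120°)/OCH3(120°) eclipsed 1.7; SH(240°)/CN(240°) eclipsed 1.9 → 5.3 kcal/mol.
Et at 60° (staggered): F(120°)/Et(60°) gauche 0.8; F(120°)/OCH3(180°) gauche 0.6; SH(240°)/OCH3(180°) gauche 0.7; SH(240°)/CN(300°) gauche 0.6 → 2.7 kcal/mol.
Et at 120° (eclipsed): H(0°)/CN(0°) eclipsed 1.4; F(120°)/Et(120°) eclipsed 2.0; SH(240°)/OCH3(240°) eclipsed 2.3 → 5.7 kcal/mol.
Et at 180° (staggered): F(120°)/Et(180°) gauche 0.8; F(120°)/CN(60°) gauche 0.5; SH(240°)/Et(180°) gauche 0.8; SH(240°)/OCH3(300°) gauche 0.7 → 2.8 kcal/mol.
Et at 240° (eclipsed): H(0°)/OCH3(0°) eclipsed 1.5; F(120°)/CN(120°) eclipsed 1.6; SH(240°)/Et(240°) eclipsed 3.3 → 6.4 kcal/mol.
Et at 300° (staggered): F(120°)/OCH3(60°) gauche 0.6; F(120°)/CN(180°) gauche 0.5; SH(240°)/Et(300°) gauche 0.8; SH(240°)/CN(180°) gauche 0.6 → 2.5 kcal/mol.
The minimum (2.5 kcal/mol) occurs with Et at 300°.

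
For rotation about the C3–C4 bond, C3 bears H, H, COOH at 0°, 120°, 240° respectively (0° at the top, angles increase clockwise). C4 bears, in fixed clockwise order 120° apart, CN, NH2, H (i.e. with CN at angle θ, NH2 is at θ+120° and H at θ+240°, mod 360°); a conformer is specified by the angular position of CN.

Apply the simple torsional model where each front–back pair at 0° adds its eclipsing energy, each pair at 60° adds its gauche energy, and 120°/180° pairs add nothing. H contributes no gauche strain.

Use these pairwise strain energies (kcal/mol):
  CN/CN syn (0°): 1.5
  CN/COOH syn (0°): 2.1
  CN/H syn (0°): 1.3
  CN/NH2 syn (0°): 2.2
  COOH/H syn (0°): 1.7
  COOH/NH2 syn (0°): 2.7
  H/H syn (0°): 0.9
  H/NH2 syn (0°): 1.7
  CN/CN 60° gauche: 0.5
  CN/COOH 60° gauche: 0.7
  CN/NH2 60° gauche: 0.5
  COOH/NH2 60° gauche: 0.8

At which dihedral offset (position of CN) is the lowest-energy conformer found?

300°

CN at 0° (eclipsed): H–CN eclipsed, H–NH2 eclipsed, COOH–H eclipsed; 1.3 + 1.7 + 1.7 = 4.7 kcal/mol.
CN at 60° (staggered): COOH–NH2 gauche; 0.8 = 0.8 kcal/mol.
CN at 120° (eclipsed): H–H eclipsed, H–CN eclipsed, COOH–NH2 eclipsed; 0.9 + 1.3 + 2.7 = 4.9 kcal/mol.
CN at 180° (staggered): COOH–CN gauche, COOH–NH2 gauche; 0.7 + 0.8 = 1.5 kcal/mol.
CN at 240° (eclipsed): H–NH2 eclipsed, H–H eclipsed, COOH–CN eclipsed; 1.7 + 0.9 + 2.1 = 4.7 kcal/mol.
CN at 300° (staggered): COOH–CN gauche; 0.7 = 0.7 kcal/mol.
The minimum (0.7 kcal/mol) occurs with CN at 300°.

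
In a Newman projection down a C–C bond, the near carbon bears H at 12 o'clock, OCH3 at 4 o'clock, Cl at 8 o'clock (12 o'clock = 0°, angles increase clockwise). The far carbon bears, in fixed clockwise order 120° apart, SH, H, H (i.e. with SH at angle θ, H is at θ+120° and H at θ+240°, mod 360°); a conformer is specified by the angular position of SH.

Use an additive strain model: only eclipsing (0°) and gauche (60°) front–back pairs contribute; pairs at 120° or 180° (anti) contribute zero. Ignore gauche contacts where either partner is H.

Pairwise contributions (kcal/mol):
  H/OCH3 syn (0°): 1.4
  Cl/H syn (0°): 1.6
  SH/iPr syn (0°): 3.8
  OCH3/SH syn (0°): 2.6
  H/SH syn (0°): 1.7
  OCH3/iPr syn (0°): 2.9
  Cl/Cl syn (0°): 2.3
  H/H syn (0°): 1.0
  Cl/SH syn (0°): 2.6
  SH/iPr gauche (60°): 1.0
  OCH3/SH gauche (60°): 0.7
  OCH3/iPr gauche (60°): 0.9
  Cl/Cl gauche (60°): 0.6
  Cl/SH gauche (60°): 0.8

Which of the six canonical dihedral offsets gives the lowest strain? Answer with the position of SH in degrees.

60°

SH at 0° (eclipsed): H(0°)/SH(0°) eclipsed 1.7; OCH3(120°)/H(120°) eclipsed 1.4; Cl(240°)/H(240°) eclipsed 1.6 → 4.7 kcal/mol.
SH at 60° (staggered): OCH3(120°)/SH(60°) gauche 0.7 → 0.7 kcal/mol.
SH at 120° (eclipsed): H(0°)/H(0°) eclipsed 1.0; OCH3(120°)/SH(120°) eclipsed 2.6; Cl(240°)/H(240°) eclipsed 1.6 → 5.2 kcal/mol.
SH at 180° (staggered): OCH3(120°)/SH(180°) gauche 0.7; Cl(240°)/SH(180°) gauche 0.8 → 1.5 kcal/mol.
SH at 240° (eclipsed): H(0°)/H(0°) eclipsed 1.0; OCH3(120°)/H(120°) eclipsed 1.4; Cl(240°)/SH(240°) eclipsed 2.6 → 5.0 kcal/mol.
SH at 300° (staggered): Cl(240°)/SH(300°) gauche 0.8 → 0.8 kcal/mol.
The minimum (0.7 kcal/mol) occurs with SH at 60°.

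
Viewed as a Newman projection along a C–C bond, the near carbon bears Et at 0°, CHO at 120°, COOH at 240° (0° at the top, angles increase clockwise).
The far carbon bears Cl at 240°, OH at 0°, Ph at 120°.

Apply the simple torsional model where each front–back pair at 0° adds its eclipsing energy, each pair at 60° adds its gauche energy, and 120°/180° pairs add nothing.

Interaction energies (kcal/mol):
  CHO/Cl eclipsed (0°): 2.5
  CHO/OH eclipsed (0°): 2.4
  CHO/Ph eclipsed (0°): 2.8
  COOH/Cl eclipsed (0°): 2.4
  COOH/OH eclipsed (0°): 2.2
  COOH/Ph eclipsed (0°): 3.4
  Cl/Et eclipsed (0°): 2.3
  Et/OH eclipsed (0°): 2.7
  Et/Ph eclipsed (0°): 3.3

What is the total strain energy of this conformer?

This conformer (eclipsed): Et–OH eclipsed, CHO–Ph eclipsed, COOH–Cl eclipsed; 2.7 + 2.8 + 2.4 = 7.9 kcal/mol.

7.9 kcal/mol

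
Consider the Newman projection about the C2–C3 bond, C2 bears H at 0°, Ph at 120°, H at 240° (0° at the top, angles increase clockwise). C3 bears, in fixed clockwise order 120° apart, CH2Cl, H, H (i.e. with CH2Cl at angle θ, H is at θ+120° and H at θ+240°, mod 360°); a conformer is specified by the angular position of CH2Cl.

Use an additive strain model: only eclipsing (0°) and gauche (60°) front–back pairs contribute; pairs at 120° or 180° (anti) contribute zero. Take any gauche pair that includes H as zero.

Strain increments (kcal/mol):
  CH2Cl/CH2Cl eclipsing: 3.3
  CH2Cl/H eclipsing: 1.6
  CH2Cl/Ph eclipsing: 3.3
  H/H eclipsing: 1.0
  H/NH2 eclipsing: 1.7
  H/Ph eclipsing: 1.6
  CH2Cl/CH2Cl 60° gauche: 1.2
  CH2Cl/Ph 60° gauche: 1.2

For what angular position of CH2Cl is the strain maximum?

CH2Cl at 0° (eclipsed): H(0°)/CH2Cl(0°) eclipsed 1.6; Ph(120°)/H(120°) eclipsed 1.6; H(240°)/H(240°) eclipsed 1.0 → 4.2 kcal/mol.
CH2Cl at 60° (staggered): Ph(120°)/CH2Cl(60°) gauche 1.2 → 1.2 kcal/mol.
CH2Cl at 120° (eclipsed): H(0°)/H(0°) eclipsed 1.0; Ph(120°)/CH2Cl(120°) eclipsed 3.3; H(240°)/H(240°) eclipsed 1.0 → 5.3 kcal/mol.
CH2Cl at 180° (staggered): Ph(120°)/CH2Cl(180°) gauche 1.2 → 1.2 kcal/mol.
CH2Cl at 240° (eclipsed): H(0°)/H(0°) eclipsed 1.0; Ph(120°)/H(120°) eclipsed 1.6; H(240°)/CH2Cl(240°) eclipsed 1.6 → 4.2 kcal/mol.
CH2Cl at 300° (staggered): no non-H gauche contacts → 0.0 kcal/mol.
The maximum (5.3 kcal/mol) occurs with CH2Cl at 120°.

120°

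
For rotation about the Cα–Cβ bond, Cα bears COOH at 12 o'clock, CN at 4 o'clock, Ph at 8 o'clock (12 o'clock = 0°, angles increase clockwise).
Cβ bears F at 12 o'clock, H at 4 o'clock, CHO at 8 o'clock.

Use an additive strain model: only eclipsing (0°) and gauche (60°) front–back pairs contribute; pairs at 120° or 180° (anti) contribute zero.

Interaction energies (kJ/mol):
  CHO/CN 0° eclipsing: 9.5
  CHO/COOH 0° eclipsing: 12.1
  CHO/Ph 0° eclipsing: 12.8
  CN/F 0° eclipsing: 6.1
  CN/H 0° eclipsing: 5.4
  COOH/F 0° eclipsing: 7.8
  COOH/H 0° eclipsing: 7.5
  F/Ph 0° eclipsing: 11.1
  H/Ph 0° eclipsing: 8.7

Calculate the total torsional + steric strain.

26.0 kJ/mol

This conformer (eclipsed): COOH–F eclipsed, CN–H eclipsed, Ph–CHO eclipsed; 7.8 + 5.4 + 12.8 = 26.0 kJ/mol.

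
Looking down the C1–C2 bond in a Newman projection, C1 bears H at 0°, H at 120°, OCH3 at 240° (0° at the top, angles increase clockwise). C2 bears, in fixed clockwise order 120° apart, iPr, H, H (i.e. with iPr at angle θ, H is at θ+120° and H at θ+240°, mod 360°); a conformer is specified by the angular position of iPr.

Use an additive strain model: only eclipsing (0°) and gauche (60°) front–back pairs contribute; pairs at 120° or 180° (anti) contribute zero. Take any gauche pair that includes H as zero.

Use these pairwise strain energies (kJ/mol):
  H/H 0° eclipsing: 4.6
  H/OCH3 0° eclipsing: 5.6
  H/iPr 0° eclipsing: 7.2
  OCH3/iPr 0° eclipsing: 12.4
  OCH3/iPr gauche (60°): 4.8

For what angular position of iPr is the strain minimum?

iPr at 0° is eclipsed. H at 0° is eclipsed with iPr at 0° (7.2); H at 120° is eclipsed with H at 120° (4.6); OCH3 at 240° is eclipsed with H at 240° (5.6). Total 17.4 kJ/mol.
iPr at 60° (staggered): no non-H gauche contacts → 0.0 kJ/mol.
iPr at 120° is eclipsed. H at 0° is eclipsed with H at 0° (4.6); H at 120° is eclipsed with iPr at 120° (7.2); OCH3 at 240° is eclipsed with H at 240° (5.6). Total 17.4 kJ/mol.
iPr at 180° is staggered. OCH3 at 240° is gauche with iPr at 180° (4.8). Total 4.8 kJ/mol.
iPr at 240° is eclipsed. H at 0° is eclipsed with H at 0° (4.6); H at 120° is eclipsed with H at 120° (4.6); OCH3 at 240° is eclipsed with iPr at 240° (12.4). Total 21.6 kJ/mol.
iPr at 300° is staggered. OCH3 at 240° is gauche with iPr at 300° (4.8). Total 4.8 kJ/mol.
The minimum (0.0 kJ/mol) occurs with iPr at 60°.

60°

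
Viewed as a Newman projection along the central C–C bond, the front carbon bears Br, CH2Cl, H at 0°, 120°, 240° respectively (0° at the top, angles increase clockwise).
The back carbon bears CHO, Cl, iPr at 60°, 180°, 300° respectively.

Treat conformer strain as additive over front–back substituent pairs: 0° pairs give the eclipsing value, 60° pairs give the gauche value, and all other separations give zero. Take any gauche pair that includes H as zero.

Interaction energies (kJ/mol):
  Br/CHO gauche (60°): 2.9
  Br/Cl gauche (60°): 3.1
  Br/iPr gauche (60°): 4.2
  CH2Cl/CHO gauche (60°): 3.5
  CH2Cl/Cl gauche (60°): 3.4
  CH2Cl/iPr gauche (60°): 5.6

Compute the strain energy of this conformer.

This conformer (staggered): Br–CHO gauche, Br–iPr gauche, CH2Cl–CHO gauche, CH2Cl–Cl gauche; 2.9 + 4.2 + 3.5 + 3.4 = 14.0 kJ/mol.

14.0 kJ/mol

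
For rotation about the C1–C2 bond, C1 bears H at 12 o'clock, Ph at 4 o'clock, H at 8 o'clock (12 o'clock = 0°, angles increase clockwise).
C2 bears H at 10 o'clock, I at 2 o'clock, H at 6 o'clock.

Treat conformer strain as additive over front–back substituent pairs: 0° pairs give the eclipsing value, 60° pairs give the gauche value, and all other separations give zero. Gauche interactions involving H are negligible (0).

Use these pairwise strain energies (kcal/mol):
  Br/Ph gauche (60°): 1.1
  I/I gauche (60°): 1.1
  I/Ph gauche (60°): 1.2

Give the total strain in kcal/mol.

This conformer (staggered): Ph(120°)/I(60°) gauche 1.2 → 1.2 kcal/mol.

1.2 kcal/mol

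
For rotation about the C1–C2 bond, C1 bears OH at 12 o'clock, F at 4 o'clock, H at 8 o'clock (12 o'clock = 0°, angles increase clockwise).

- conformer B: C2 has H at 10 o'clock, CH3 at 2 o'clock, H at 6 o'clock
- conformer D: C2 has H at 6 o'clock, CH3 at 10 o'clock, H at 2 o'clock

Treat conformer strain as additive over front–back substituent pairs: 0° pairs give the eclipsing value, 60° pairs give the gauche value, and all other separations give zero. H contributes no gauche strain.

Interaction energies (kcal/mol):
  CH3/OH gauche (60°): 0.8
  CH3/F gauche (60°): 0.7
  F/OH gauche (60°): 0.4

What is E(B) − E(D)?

B (staggered): OH–CH3 gauche, F–CH3 gauche; 0.8 + 0.7 = 1.5 kcal/mol.
D (staggered): OH–CH3 gauche; 0.8 = 0.8 kcal/mol.
E(B) − E(D) = 1.5 − 0.8 = +0.7 kcal/mol.

+0.7 kcal/mol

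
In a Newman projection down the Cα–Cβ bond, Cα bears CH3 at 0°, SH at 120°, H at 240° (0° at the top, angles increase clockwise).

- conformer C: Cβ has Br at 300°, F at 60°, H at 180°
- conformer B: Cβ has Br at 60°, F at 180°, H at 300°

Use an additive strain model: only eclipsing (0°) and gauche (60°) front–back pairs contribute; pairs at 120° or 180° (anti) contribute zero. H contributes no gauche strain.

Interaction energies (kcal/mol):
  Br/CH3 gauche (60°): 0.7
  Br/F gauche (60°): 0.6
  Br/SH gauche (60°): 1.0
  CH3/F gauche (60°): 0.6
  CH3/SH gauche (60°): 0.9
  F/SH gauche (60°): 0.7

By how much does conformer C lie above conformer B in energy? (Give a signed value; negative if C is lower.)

-0.4 kcal/mol

C is staggered. CH3 at 0° is gauche with Br at 300° (0.7); CH3 at 0° is gauche with F at 60° (0.6); SH at 120° is gauche with F at 60° (0.7). Total 2.0 kcal/mol.
B is staggered. CH3 at 0° is gauche with Br at 60° (0.7); SH at 120° is gauche with Br at 60° (1.0); SH at 120° is gauche with F at 180° (0.7). Total 2.4 kcal/mol.
E(C) − E(B) = 2.0 − 2.4 = -0.4 kcal/mol.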